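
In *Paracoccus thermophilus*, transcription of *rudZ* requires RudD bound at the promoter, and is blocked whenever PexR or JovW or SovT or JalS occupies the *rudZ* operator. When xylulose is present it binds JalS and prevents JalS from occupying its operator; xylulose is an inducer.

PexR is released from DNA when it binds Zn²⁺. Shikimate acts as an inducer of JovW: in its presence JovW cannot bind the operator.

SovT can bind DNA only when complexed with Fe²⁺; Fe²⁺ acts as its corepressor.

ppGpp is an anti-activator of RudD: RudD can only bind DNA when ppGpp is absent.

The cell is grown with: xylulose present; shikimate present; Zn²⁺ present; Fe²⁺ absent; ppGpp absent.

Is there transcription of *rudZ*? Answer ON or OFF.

ON

Zn²⁺ is present, so PexR is inactive.
Shikimate is present, so JovW is inactive.
Fe²⁺ is absent, so SovT is inactive.
Xylulose is present, so JalS is inactive.
ppGpp is absent, so RudD is active.
No repressor is bound and RudD is active, so *rudZ* is transcribed.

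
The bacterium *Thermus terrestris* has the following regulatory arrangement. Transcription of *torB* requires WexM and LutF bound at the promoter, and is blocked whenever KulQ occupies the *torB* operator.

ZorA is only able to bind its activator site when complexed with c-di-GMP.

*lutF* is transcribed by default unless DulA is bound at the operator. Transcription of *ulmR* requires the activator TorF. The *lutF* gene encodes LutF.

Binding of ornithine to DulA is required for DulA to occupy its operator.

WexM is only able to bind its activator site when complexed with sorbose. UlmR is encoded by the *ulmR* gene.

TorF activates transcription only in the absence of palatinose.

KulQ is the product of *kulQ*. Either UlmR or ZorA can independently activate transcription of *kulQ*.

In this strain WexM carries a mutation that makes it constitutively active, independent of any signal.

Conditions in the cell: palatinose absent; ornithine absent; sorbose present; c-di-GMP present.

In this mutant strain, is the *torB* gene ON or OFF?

OFF

WexM is constitutively active in this strain.
Ornithine is absent, so DulA is inactive.
With no repressor bound, *lutF* is transcribed.
So LutF is produced and active.
Palatinose is absent, so TorF is active.
No repressor is bound and TorF is active, so *ulmR* is transcribed.
So UlmR is produced and active.
c-di-GMP is present, so ZorA is active.
Activator UlmR is present, so *kulQ* is transcribed.
So KulQ is produced and active.
With repressor KulQ bound, *torB* is not transcribed.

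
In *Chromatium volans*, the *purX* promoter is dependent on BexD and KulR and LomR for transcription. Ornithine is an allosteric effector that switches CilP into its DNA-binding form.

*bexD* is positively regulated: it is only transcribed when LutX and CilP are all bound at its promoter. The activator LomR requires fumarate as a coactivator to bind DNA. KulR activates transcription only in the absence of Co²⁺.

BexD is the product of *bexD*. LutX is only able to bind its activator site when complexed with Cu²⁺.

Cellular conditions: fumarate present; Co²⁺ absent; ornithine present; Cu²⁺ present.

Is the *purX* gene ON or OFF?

Cu²⁺ is present, so LutX is active.
Ornithine is present, so CilP is active.
No repressor is bound and LutX and CilP are active, so *bexD* is transcribed.
So BexD is produced and active.
Co²⁺ is absent, so KulR is active.
Fumarate is present, so LomR is active.
No repressor is bound and BexD and KulR and LomR are active, so *purX* is transcribed.

ON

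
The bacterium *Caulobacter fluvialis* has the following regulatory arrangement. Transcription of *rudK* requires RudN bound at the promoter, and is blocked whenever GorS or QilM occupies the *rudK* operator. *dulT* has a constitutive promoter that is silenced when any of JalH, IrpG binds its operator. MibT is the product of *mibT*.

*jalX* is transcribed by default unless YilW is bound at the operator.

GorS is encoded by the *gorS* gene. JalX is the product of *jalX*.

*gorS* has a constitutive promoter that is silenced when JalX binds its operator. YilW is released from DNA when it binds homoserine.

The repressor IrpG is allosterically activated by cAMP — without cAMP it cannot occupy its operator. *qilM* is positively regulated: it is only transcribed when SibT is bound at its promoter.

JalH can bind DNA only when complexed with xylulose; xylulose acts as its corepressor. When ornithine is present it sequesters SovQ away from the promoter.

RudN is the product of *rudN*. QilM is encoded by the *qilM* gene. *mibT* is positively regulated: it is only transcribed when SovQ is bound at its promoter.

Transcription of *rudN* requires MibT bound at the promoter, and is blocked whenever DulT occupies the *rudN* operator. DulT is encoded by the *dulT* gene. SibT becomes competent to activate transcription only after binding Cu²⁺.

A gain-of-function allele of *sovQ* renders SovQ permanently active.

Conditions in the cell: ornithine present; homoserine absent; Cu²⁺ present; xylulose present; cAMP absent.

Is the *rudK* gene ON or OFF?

OFF

Xylulose is present, so JalH is active.
cAMP is absent, so IrpG is inactive.
With repressor JalH bound, *dulT* is not transcribed.
So DulT is not produced.
SovQ is constitutively active in this strain.
No repressor is bound and SovQ is active, so *mibT* is transcribed.
So MibT is produced and active.
No repressor is bound and MibT is active, so *rudN* is transcribed.
So RudN is produced and active.
Homoserine is absent, so YilW is active.
With repressor YilW bound, *jalX* is not transcribed.
So JalX is not produced.
With no repressor bound, *gorS* is transcribed.
So GorS is produced and active.
Cu²⁺ is present, so SibT is active.
No repressor is bound and SibT is active, so *qilM* is transcribed.
So QilM is produced and active.
With repressor GorS bound, *rudK* is not transcribed.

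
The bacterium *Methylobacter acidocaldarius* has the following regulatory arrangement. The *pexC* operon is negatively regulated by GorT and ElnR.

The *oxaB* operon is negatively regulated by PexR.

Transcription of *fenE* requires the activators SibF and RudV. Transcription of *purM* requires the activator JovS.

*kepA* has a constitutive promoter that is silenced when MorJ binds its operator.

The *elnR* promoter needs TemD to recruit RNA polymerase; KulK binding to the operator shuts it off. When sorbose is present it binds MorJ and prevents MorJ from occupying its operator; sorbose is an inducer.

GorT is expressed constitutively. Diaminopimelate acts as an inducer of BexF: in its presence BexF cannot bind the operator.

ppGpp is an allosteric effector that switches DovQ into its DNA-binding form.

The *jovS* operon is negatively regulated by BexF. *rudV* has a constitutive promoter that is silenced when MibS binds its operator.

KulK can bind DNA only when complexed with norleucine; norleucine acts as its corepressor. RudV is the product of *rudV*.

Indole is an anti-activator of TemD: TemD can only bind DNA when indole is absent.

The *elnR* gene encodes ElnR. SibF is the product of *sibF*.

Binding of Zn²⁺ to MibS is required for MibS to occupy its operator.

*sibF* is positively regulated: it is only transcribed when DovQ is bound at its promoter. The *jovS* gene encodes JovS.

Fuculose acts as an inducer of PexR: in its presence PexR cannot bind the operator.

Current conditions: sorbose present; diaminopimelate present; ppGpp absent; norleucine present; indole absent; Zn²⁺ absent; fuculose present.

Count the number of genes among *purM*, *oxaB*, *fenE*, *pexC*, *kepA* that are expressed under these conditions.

Diaminopimelate is present, so BexF is inactive.
With no repressor bound, *jovS* is transcribed.
So JovS is produced and active.
No repressor is bound and JovS is active, so *purM* is transcribed.
→ *purM* is ON.
Fuculose is present, so PexR is inactive.
With no repressor bound, *oxaB* is transcribed.
→ *oxaB* is ON.
ppGpp is absent, so DovQ is inactive.
Required activator DovQ is absent, so *sibF* is not transcribed.
So SibF is not produced.
Zn²⁺ is absent, so MibS is inactive.
With no repressor bound, *rudV* is transcribed.
So RudV is produced and active.
Required activator SibF is absent, so *fenE* is not transcribed.
→ *fenE* is OFF.
GorT is produced constitutively and is active.
Norleucine is present, so KulK is active.
Indole is absent, so TemD is active.
With repressor KulK bound, *elnR* is not transcribed.
So ElnR is not produced.
With repressor GorT bound, *pexC* is not transcribed.
→ *pexC* is OFF.
Sorbose is present, so MorJ is inactive.
With no repressor bound, *kepA* is transcribed.
→ *kepA* is ON.
3 of the 5 genes are transcribed.

3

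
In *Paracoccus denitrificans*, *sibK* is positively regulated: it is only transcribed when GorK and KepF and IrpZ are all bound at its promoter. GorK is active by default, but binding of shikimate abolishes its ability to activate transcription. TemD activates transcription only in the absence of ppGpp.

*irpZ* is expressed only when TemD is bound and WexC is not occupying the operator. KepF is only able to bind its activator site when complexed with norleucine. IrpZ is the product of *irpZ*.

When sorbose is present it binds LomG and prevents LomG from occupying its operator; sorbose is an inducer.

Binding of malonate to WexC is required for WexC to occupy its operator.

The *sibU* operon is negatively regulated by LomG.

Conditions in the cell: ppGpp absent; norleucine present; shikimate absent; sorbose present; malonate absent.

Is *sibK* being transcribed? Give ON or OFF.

ON

Shikimate is absent, so GorK is active.
Norleucine is present, so KepF is active.
Malonate is absent, so WexC is inactive.
ppGpp is absent, so TemD is active.
No repressor is bound and TemD is active, so *irpZ* is transcribed.
So IrpZ is produced and active.
No repressor is bound and GorK and KepF and IrpZ are active, so *sibK* is transcribed.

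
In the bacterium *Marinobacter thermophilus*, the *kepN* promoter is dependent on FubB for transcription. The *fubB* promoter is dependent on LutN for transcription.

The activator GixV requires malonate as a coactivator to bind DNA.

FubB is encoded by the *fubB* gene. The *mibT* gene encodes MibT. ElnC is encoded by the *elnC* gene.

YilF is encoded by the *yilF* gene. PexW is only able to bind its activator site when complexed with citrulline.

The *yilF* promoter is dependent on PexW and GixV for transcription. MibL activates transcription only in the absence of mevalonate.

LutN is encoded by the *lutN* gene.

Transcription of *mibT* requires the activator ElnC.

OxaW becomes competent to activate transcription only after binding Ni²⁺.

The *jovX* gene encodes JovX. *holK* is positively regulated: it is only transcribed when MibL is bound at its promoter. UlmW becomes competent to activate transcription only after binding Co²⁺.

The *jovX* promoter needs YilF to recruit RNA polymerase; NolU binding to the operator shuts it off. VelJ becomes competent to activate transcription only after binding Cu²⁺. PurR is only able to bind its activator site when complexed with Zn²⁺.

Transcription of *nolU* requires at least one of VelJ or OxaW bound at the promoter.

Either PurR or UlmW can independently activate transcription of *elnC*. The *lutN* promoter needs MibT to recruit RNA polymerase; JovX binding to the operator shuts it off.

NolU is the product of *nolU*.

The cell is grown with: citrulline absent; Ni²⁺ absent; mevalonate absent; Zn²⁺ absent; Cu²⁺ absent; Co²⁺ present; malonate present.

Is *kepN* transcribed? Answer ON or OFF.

Zn²⁺ is absent, so PurR is inactive.
Co²⁺ is present, so UlmW is active.
Activator UlmW is present, so *elnC* is transcribed.
So ElnC is produced and active.
No repressor is bound and ElnC is active, so *mibT* is transcribed.
So MibT is produced and active.
Cu²⁺ is absent, so VelJ is inactive.
Ni²⁺ is absent, so OxaW is inactive.
No activator is available at the *nolU* promoter, so *nolU* is not transcribed.
So NolU is not produced.
Citrulline is absent, so PexW is inactive.
Malonate is present, so GixV is active.
Required activator PexW is absent, so *yilF* is not transcribed.
So YilF is not produced.
Required activator YilF is absent, so *jovX* is not transcribed.
So JovX is not produced.
No repressor is bound and MibT is active, so *lutN* is transcribed.
So LutN is produced and active.
No repressor is bound and LutN is active, so *fubB* is transcribed.
So FubB is produced and active.
No repressor is bound and FubB is active, so *kepN* is transcribed.

ON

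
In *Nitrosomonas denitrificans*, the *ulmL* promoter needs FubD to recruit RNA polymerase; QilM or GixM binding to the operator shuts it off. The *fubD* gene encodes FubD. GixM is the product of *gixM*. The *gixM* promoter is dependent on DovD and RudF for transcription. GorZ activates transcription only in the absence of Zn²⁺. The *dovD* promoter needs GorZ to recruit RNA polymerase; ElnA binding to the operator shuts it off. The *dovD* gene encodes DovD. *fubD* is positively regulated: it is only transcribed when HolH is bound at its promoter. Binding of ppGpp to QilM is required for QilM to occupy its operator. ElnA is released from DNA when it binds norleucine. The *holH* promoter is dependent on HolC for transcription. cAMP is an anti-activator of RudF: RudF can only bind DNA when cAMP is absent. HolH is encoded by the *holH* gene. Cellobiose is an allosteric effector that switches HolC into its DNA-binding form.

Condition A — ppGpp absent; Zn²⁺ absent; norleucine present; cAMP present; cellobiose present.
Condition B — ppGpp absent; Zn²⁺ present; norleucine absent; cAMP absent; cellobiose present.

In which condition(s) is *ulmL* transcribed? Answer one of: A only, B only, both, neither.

Condition A:
ppGpp is absent, so QilM is inactive.
Zn²⁺ is absent, so GorZ is active.
Norleucine is present, so ElnA is inactive.
No repressor is bound and GorZ is active, so *dovD* is transcribed.
So DovD is produced and active.
cAMP is present, so RudF is inactive.
Required activator RudF is absent, so *gixM* is not transcribed.
So GixM is not produced.
Cellobiose is present, so HolC is active.
No repressor is bound and HolC is active, so *holH* is transcribed.
So HolH is produced and active.
No repressor is bound and HolH is active, so *fubD* is transcribed.
So FubD is produced and active.
No repressor is bound and FubD is active, so *ulmL* is transcribed.
→ *ulmL* is ON in A.
Condition B:
ppGpp is absent, so QilM is inactive.
Zn²⁺ is present, so GorZ is inactive.
Norleucine is absent, so ElnA is active.
With repressor ElnA bound, *dovD* is not transcribed.
So DovD is not produced.
cAMP is absent, so RudF is active.
Required activator DovD is absent, so *gixM* is not transcribed.
So GixM is not produced.
Cellobiose is present, so HolC is active.
No repressor is bound and HolC is active, so *holH* is transcribed.
So HolH is produced and active.
No repressor is bound and HolH is active, so *fubD* is transcribed.
So FubD is produced and active.
No repressor is bound and FubD is active, so *ulmL* is transcribed.
→ *ulmL* is ON in B.

both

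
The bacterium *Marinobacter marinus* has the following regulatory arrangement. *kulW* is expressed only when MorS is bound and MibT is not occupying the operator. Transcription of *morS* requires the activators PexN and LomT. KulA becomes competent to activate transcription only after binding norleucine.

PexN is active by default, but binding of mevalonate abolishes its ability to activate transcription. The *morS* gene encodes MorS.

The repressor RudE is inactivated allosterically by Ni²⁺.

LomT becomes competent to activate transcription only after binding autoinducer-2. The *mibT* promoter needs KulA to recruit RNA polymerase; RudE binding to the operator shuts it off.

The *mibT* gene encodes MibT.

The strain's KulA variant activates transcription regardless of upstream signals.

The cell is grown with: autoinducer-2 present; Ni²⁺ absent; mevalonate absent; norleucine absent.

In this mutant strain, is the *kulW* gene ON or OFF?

Mevalonate is absent, so PexN is active.
Autoinducer-2 is present, so LomT is active.
No repressor is bound and PexN and LomT are active, so *morS* is transcribed.
So MorS is produced and active.
Ni²⁺ is absent, so RudE is active.
KulA is constitutively active in this strain.
With repressor RudE bound, *mibT* is not transcribed.
So MibT is not produced.
No repressor is bound and MorS is active, so *kulW* is transcribed.

ON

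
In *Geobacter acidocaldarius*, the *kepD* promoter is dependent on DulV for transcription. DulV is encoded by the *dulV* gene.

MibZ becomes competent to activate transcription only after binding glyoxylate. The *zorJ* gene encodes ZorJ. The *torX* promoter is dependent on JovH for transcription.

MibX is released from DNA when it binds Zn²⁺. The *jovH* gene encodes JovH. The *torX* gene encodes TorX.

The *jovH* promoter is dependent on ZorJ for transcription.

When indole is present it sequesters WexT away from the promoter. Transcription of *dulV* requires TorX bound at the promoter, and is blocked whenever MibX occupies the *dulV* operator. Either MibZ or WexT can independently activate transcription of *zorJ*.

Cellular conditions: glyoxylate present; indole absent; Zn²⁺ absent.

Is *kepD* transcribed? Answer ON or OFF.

Glyoxylate is present, so MibZ is active.
Indole is absent, so WexT is active.
Activator MibZ is present, so *zorJ* is transcribed.
So ZorJ is produced and active.
No repressor is bound and ZorJ is active, so *jovH* is transcribed.
So JovH is produced and active.
No repressor is bound and JovH is active, so *torX* is transcribed.
So TorX is produced and active.
Zn²⁺ is absent, so MibX is active.
With repressor MibX bound, *dulV* is not transcribed.
So DulV is not produced.
Required activator DulV is absent, so *kepD* is not transcribed.

OFF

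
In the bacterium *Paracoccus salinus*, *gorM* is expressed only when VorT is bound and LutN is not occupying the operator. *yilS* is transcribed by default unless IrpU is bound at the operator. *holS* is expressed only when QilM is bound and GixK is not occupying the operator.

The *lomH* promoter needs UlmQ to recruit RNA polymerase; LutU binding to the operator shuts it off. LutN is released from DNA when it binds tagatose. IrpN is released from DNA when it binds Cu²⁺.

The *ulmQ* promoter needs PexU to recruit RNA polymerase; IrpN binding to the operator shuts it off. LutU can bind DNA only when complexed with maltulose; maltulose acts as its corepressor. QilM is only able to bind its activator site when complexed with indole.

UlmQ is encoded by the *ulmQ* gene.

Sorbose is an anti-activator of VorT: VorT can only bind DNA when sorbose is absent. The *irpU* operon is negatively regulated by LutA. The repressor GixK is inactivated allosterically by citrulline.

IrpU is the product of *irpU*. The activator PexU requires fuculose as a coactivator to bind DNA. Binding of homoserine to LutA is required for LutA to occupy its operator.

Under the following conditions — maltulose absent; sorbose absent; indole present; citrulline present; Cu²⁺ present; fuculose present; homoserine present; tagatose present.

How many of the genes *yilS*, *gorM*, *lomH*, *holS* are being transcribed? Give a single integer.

Homoserine is present, so LutA is active.
With repressor LutA bound, *irpU* is not transcribed.
So IrpU is not produced.
With no repressor bound, *yilS* is transcribed.
→ *yilS* is ON.
Tagatose is present, so LutN is inactive.
Sorbose is absent, so VorT is active.
No repressor is bound and VorT is active, so *gorM* is transcribed.
→ *gorM* is ON.
Cu²⁺ is present, so IrpN is inactive.
Fuculose is present, so PexU is active.
No repressor is bound and PexU is active, so *ulmQ* is transcribed.
So UlmQ is produced and active.
Maltulose is absent, so LutU is inactive.
No repressor is bound and UlmQ is active, so *lomH* is transcribed.
→ *lomH* is ON.
Indole is present, so QilM is active.
Citrulline is present, so GixK is inactive.
No repressor is bound and QilM is active, so *holS* is transcribed.
→ *holS* is ON.
4 of the 4 genes are transcribed.

4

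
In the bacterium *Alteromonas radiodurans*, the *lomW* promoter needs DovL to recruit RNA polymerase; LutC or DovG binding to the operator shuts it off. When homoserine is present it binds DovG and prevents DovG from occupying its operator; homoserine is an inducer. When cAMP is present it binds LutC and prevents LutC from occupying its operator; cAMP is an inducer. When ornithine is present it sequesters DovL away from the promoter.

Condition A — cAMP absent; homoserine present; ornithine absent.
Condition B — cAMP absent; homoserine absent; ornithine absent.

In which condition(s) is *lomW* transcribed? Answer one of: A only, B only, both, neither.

neither

Condition A:
cAMP is absent, so LutC is active.
Homoserine is present, so DovG is inactive.
Ornithine is absent, so DovL is active.
With repressor LutC bound, *lomW* is not transcribed.
→ *lomW* is OFF in A.
Condition B:
cAMP is absent, so LutC is active.
Homoserine is absent, so DovG is active.
Ornithine is absent, so DovL is active.
With repressor LutC bound, *lomW* is not transcribed.
→ *lomW* is OFF in B.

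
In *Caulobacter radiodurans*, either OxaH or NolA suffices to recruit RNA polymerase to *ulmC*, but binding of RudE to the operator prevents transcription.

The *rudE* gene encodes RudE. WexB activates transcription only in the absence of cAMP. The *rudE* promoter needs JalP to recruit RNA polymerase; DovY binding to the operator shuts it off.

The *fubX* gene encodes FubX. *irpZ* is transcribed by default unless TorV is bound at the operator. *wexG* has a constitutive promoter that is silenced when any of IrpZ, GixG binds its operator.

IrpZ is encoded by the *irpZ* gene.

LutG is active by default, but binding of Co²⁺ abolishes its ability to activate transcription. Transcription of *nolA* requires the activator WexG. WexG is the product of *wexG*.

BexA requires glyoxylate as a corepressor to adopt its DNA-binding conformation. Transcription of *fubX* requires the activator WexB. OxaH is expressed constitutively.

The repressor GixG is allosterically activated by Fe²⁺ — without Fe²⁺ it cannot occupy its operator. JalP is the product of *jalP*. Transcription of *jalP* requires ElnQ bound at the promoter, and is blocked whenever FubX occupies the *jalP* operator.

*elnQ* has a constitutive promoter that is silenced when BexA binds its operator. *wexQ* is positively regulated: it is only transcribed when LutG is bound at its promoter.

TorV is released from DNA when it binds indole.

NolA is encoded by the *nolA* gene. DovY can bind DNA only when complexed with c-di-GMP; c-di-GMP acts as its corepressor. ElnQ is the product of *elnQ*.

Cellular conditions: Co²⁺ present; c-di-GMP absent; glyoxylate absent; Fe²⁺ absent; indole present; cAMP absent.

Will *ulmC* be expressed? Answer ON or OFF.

OxaH is produced constitutively and is active.
Glyoxylate is absent, so BexA is inactive.
With no repressor bound, *elnQ* is transcribed.
So ElnQ is produced and active.
cAMP is absent, so WexB is active.
No repressor is bound and WexB is active, so *fubX* is transcribed.
So FubX is produced and active.
With repressor FubX bound, *jalP* is not transcribed.
So JalP is not produced.
c-di-GMP is absent, so DovY is inactive.
Required activator JalP is absent, so *rudE* is not transcribed.
So RudE is not produced.
Indole is present, so TorV is inactive.
With no repressor bound, *irpZ* is transcribed.
So IrpZ is produced and active.
Fe²⁺ is absent, so GixG is inactive.
With repressor IrpZ bound, *wexG* is not transcribed.
So WexG is not produced.
Required activator WexG is absent, so *nolA* is not transcribed.
So NolA is not produced.
Activator OxaH is present, so *ulmC* is transcribed.

ON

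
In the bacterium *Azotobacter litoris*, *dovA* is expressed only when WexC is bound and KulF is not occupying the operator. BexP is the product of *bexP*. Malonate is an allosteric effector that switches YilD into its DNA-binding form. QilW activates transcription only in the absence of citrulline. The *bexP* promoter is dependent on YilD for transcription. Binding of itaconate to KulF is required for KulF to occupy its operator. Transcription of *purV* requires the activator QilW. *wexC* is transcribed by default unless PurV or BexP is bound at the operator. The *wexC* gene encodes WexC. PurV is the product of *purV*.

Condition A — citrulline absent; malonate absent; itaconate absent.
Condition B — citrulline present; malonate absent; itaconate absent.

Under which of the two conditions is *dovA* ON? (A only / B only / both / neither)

B only

Condition A:
Citrulline is absent, so QilW is active.
No repressor is bound and QilW is active, so *purV* is transcribed.
So PurV is produced and active.
Malonate is absent, so YilD is inactive.
Required activator YilD is absent, so *bexP* is not transcribed.
So BexP is not produced.
With repressor PurV bound, *wexC* is not transcribed.
So WexC is not produced.
Itaconate is absent, so KulF is inactive.
Required activator WexC is absent, so *dovA* is not transcribed.
→ *dovA* is OFF in A.
Condition B:
Citrulline is present, so QilW is inactive.
Required activator QilW is absent, so *purV* is not transcribed.
So PurV is not produced.
Malonate is absent, so YilD is inactive.
Required activator YilD is absent, so *bexP* is not transcribed.
So BexP is not produced.
With no repressor bound, *wexC* is transcribed.
So WexC is produced and active.
Itaconate is absent, so KulF is inactive.
No repressor is bound and WexC is active, so *dovA* is transcribed.
→ *dovA* is ON in B.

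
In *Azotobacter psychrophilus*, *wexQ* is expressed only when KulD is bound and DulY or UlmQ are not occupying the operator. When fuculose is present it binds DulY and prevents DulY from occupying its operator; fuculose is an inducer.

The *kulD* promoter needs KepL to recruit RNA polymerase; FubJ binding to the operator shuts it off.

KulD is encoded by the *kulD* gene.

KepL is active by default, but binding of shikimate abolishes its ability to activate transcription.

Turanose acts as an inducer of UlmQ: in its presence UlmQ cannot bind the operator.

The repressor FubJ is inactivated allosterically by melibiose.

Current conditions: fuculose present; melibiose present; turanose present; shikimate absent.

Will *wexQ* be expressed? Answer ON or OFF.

ON

Fuculose is present, so DulY is inactive.
Melibiose is present, so FubJ is inactive.
Shikimate is absent, so KepL is active.
No repressor is bound and KepL is active, so *kulD* is transcribed.
So KulD is produced and active.
Turanose is present, so UlmQ is inactive.
No repressor is bound and KulD is active, so *wexQ* is transcribed.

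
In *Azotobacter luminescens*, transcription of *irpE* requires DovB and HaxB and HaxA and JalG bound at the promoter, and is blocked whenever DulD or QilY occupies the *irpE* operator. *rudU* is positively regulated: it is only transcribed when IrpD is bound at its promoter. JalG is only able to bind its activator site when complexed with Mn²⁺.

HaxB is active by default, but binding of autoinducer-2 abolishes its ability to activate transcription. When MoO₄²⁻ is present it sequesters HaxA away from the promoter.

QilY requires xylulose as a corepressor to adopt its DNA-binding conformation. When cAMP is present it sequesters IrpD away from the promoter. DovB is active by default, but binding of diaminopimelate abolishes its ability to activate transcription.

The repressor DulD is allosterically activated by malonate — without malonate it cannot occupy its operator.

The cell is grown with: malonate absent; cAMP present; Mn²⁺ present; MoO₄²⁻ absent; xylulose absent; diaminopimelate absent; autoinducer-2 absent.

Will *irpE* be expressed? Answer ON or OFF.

Malonate is absent, so DulD is inactive.
Diaminopimelate is absent, so DovB is active.
Xylulose is absent, so QilY is inactive.
Autoinducer-2 is absent, so HaxB is active.
MoO₄²⁻ is absent, so HaxA is active.
Mn²⁺ is present, so JalG is active.
No repressor is bound and DovB and HaxB and HaxA and JalG are active, so *irpE* is transcribed.

ON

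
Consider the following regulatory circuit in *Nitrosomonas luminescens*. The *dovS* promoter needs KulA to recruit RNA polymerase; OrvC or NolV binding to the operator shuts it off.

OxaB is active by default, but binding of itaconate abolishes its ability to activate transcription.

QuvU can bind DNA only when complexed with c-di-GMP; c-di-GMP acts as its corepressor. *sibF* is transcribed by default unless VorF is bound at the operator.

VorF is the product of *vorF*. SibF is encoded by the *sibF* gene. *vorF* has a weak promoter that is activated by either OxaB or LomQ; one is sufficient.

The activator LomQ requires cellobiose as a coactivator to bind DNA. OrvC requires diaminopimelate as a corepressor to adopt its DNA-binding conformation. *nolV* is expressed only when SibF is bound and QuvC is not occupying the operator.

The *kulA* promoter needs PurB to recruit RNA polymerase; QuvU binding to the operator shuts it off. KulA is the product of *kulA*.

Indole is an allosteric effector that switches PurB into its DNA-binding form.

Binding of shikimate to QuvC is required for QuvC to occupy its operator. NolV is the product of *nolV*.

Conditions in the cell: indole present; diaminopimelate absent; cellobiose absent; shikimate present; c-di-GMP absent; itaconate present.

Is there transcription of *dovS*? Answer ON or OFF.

Diaminopimelate is absent, so OrvC is inactive.
Shikimate is present, so QuvC is active.
Itaconate is present, so OxaB is inactive.
Cellobiose is absent, so LomQ is inactive.
No activator is available at the *vorF* promoter, so *vorF* is not transcribed.
So VorF is not produced.
With no repressor bound, *sibF* is transcribed.
So SibF is produced and active.
With repressor QuvC bound, *nolV* is not transcribed.
So NolV is not produced.
Indole is present, so PurB is active.
c-di-GMP is absent, so QuvU is inactive.
No repressor is bound and PurB is active, so *kulA* is transcribed.
So KulA is produced and active.
No repressor is bound and KulA is active, so *dovS* is transcribed.

ON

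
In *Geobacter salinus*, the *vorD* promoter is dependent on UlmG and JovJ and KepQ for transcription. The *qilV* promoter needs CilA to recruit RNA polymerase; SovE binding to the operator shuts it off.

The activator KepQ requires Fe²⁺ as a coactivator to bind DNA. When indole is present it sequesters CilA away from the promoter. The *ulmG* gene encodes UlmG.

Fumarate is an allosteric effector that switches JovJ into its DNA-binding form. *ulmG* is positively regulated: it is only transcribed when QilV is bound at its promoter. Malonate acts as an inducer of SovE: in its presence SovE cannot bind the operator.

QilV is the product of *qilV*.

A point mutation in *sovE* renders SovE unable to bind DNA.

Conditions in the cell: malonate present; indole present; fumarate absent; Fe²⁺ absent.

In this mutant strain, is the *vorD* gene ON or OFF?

SovE is non-functional in this strain, so it has no effect.
Indole is present, so CilA is inactive.
Required activator CilA is absent, so *qilV* is not transcribed.
So QilV is not produced.
Required activator QilV is absent, so *ulmG* is not transcribed.
So UlmG is not produced.
Fumarate is absent, so JovJ is inactive.
Fe²⁺ is absent, so KepQ is inactive.
Required activator UlmG is absent, so *vorD* is not transcribed.

OFF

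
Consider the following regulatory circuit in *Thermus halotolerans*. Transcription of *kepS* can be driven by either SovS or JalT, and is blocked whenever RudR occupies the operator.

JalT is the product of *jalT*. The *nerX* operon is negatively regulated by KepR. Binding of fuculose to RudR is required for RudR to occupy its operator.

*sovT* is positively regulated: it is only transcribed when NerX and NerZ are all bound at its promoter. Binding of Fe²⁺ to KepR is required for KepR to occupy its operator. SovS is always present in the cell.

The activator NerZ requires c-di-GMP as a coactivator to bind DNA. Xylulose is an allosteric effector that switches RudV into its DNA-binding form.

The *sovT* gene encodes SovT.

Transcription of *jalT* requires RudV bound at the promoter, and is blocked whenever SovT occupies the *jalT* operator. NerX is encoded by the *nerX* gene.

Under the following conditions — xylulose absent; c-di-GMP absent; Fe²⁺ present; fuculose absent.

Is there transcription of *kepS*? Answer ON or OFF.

SovS is produced constitutively and is active.
Fuculose is absent, so RudR is inactive.
Xylulose is absent, so RudV is inactive.
Fe²⁺ is present, so KepR is active.
With repressor KepR bound, *nerX* is not transcribed.
So NerX is not produced.
c-di-GMP is absent, so NerZ is inactive.
Required activator NerX is absent, so *sovT* is not transcribed.
So SovT is not produced.
Required activator RudV is absent, so *jalT* is not transcribed.
So JalT is not produced.
Activator SovS is present, so *kepS* is transcribed.

ON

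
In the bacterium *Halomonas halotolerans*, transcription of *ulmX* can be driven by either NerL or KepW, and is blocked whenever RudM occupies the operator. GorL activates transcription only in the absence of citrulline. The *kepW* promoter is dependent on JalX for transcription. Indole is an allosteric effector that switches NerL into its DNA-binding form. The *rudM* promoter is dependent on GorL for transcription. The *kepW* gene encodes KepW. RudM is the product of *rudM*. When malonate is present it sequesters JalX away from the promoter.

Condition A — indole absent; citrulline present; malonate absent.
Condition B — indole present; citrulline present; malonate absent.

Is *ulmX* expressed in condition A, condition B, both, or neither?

both

Condition A:
Indole is absent, so NerL is inactive.
Citrulline is present, so GorL is inactive.
Required activator GorL is absent, so *rudM* is not transcribed.
So RudM is not produced.
Malonate is absent, so JalX is active.
No repressor is bound and JalX is active, so *kepW* is transcribed.
So KepW is produced and active.
Activator KepW is present, so *ulmX* is transcribed.
→ *ulmX* is ON in A.
Condition B:
Indole is present, so NerL is active.
Citrulline is present, so GorL is inactive.
Required activator GorL is absent, so *rudM* is not transcribed.
So RudM is not produced.
Malonate is absent, so JalX is active.
No repressor is bound and JalX is active, so *kepW* is transcribed.
So KepW is produced and active.
Activator NerL is present, so *ulmX* is transcribed.
→ *ulmX* is ON in B.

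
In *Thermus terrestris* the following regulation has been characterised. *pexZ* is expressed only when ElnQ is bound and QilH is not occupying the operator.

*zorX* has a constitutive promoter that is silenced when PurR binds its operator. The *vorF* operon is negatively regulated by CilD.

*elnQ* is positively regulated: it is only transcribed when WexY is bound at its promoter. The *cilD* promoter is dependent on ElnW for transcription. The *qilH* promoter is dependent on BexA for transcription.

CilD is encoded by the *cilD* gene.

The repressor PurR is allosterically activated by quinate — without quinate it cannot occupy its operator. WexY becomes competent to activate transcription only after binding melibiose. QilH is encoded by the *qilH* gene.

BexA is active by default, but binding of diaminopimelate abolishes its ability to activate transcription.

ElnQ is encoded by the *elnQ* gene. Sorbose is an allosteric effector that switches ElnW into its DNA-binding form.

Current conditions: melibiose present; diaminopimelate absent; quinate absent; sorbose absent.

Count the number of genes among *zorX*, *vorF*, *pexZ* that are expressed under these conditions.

2

Quinate is absent, so PurR is inactive.
With no repressor bound, *zorX* is transcribed.
→ *zorX* is ON.
Sorbose is absent, so ElnW is inactive.
Required activator ElnW is absent, so *cilD* is not transcribed.
So CilD is not produced.
With no repressor bound, *vorF* is transcribed.
→ *vorF* is ON.
Melibiose is present, so WexY is active.
No repressor is bound and WexY is active, so *elnQ* is transcribed.
So ElnQ is produced and active.
Diaminopimelate is absent, so BexA is active.
No repressor is bound and BexA is active, so *qilH* is transcribed.
So QilH is produced and active.
With repressor QilH bound, *pexZ* is not transcribed.
→ *pexZ* is OFF.
2 of the 3 genes are transcribed.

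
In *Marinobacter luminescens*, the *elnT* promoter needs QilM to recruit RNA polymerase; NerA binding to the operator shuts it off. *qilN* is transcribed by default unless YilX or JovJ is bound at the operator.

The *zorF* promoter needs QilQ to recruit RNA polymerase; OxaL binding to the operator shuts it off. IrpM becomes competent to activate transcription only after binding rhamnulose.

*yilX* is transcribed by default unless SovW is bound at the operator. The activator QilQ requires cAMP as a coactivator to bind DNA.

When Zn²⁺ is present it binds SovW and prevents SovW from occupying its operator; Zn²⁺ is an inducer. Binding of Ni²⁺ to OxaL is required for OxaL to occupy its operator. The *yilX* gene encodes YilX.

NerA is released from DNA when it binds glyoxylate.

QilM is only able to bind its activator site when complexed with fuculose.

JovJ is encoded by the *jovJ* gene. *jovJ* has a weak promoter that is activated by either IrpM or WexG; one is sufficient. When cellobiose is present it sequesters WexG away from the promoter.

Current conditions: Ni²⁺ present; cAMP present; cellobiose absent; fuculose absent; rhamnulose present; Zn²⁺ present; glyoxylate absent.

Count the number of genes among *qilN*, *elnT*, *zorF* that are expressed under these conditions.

Zn²⁺ is present, so SovW is inactive.
With no repressor bound, *yilX* is transcribed.
So YilX is produced and active.
Rhamnulose is present, so IrpM is active.
Cellobiose is absent, so WexG is active.
Activator IrpM is present, so *jovJ* is transcribed.
So JovJ is produced and active.
With repressor YilX bound, *qilN* is not transcribed.
→ *qilN* is OFF.
Glyoxylate is absent, so NerA is active.
Fuculose is absent, so QilM is inactive.
With repressor NerA bound, *elnT* is not transcribed.
→ *elnT* is OFF.
cAMP is present, so QilQ is active.
Ni²⁺ is present, so OxaL is active.
With repressor OxaL bound, *zorF* is not transcribed.
→ *zorF* is OFF.
0 of the 3 genes are transcribed.

0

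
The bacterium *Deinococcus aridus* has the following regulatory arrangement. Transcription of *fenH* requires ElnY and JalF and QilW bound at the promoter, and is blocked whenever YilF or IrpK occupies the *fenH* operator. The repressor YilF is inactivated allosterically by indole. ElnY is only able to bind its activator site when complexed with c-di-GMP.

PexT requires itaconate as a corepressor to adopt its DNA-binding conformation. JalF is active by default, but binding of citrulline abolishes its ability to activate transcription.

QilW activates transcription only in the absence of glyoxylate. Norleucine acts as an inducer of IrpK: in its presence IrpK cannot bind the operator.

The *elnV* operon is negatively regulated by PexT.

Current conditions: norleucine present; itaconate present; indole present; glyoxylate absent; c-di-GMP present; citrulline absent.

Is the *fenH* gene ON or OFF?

ON

Indole is present, so YilF is inactive.
c-di-GMP is present, so ElnY is active.
Citrulline is absent, so JalF is active.
Glyoxylate is absent, so QilW is active.
Norleucine is present, so IrpK is inactive.
No repressor is bound and ElnY and JalF and QilW are active, so *fenH* is transcribed.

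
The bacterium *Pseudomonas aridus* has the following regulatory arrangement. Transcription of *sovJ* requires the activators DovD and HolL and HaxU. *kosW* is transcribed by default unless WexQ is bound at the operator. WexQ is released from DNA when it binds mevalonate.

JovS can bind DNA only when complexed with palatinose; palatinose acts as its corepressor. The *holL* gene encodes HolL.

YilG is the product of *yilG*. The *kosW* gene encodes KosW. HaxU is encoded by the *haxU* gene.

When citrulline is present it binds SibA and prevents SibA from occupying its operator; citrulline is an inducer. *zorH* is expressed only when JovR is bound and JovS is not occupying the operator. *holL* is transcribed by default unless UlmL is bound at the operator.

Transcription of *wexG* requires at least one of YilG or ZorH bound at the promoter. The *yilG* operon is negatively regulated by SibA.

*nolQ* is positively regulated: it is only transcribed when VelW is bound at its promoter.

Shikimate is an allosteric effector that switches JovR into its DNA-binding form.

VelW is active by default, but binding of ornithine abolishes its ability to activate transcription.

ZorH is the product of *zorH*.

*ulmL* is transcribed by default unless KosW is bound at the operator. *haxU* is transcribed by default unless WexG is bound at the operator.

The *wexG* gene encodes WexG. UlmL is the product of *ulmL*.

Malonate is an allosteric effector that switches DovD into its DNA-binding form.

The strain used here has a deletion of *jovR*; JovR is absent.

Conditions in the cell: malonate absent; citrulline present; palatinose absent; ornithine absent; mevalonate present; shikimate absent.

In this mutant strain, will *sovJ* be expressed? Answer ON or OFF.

Malonate is absent, so DovD is inactive.
Mevalonate is present, so WexQ is inactive.
With no repressor bound, *kosW* is transcribed.
So KosW is produced and active.
With repressor KosW bound, *ulmL* is not transcribed.
So UlmL is not produced.
With no repressor bound, *holL* is transcribed.
So HolL is produced and active.
Citrulline is present, so SibA is inactive.
With no repressor bound, *yilG* is transcribed.
So YilG is produced and active.
Palatinose is absent, so JovS is inactive.
JovR is non-functional in this strain, so it has no effect.
Required activator JovR is absent, so *zorH* is not transcribed.
So ZorH is not produced.
Activator YilG is present, so *wexG* is transcribed.
So WexG is produced and active.
With repressor WexG bound, *haxU* is not transcribed.
So HaxU is not produced.
Required activator DovD is absent, so *sovJ* is not transcribed.

OFF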